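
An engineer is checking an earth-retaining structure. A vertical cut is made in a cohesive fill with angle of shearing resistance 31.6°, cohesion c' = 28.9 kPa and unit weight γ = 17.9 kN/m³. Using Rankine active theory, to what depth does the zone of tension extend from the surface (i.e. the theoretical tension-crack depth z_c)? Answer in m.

K_a = tan²(45° − 31.6°/2) = 0.3123; √K_a = 0.5589.
The active pressure is zero where K_a γ z = 2c√K_a, so z_c = 2c/(γ√K_a) = 2×28.9/(17.9×0.5589) = 5.778 m.

5.78 m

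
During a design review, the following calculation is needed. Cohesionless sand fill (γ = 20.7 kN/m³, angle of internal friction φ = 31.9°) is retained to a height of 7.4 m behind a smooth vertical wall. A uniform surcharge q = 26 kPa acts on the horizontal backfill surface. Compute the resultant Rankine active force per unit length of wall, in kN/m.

234 kN/m

K_a = tan²(45° − φ/2) = 0.3085.
Soil triangle: ½ K_a γ H² = 0.5×0.3085×20.7×7.4² = 174.9 kN/m.
Surcharge rectangle: K_a q H = 0.3085×26×7.4 = 59.36 kN/m.
Total = 174.9 + 59.36 = 234.2 kN/m.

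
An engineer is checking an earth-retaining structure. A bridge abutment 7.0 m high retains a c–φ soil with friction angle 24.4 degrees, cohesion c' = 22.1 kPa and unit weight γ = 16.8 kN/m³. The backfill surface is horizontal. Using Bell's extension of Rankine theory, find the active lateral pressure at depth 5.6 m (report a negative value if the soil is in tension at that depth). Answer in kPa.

K_a = (1 − sin φ)/(1 + sin φ) = 0.4153.
σ_a = K_a γ z − 2c√K_a = 0.4153×16.8×5.6 − 2×22.1×0.6445 = 10.59 kPa.

10.6 kPa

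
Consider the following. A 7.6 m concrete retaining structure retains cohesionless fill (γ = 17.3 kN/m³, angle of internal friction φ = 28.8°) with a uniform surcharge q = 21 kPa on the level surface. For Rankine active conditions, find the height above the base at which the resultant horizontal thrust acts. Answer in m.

K_a = 0.3498.
Triangular part P₁ = ½K_aγH² = 174.7 at H/3 = 2.533 m; rectangular part P₂ = K_a q H = 55.82 at H/2 = 3.800 m.
ȳ = (P₁·2.533 + P₂·3.800)/(P₁+P₂) = 2.840 m.

2.84 m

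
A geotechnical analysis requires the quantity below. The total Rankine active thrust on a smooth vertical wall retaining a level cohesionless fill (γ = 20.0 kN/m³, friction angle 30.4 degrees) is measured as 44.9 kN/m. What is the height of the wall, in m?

3.70 m

K_a = 0.3280. P_a = ½ K_a γ H² ⇒ H = √(2P_a/(K_a γ)).
H = √(2×44.9/(0.3280×20.0)) = 3.700 m.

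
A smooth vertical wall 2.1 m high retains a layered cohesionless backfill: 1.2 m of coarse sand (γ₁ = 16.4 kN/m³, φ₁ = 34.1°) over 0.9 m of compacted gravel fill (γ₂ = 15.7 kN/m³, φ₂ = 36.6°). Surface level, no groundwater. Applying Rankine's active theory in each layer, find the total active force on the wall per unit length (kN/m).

K_a1 = tan²(45°−34.1°/2) = 0.2815; K_a2 = tan²(45°−36.6°/2) = 0.2530.
Layer 1: σ at base = K_a1 γ₁ h₁ = 5.540 kPa; P₁ = ½×5.540×1.2 = 3.324.
Layer 2: σ_v at top = γ₁h₁ = 19.68; σ_h top = K_a2×19.68 = 4.978; σ_h base = K_a2×(19.68+15.7×0.9) = 8.552.
P₂ = ½(4.978+8.552)×0.9 = 6.089. Total P_a = 3.324+6.089 = 9.413 kN/m.

9.41 kN/m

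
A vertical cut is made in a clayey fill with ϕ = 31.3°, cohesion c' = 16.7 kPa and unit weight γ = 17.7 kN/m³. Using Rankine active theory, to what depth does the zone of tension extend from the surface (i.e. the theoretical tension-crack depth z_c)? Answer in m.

K_a = tan²(45° − 31.3°/2) = 0.3162; √K_a = 0.5623.
The active pressure is zero where K_a γ z = 2c√K_a, so z_c = 2c/(γ√K_a) = 2×16.7/(17.7×0.5623) = 3.356 m.

3.36 m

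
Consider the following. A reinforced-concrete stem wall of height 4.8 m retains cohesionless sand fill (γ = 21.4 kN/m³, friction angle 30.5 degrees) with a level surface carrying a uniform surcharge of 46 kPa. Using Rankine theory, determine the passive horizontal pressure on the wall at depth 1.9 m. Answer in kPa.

K_p = (1 + sin φ)/(1 − sin φ) = 3.061.
σ_v = γz + q = 21.4 × 1.9 + 46 = 86.66 kPa.
σ_h = K_p σ_v = 3.061 × 86.66 = 265.3 kPa.

265 kPa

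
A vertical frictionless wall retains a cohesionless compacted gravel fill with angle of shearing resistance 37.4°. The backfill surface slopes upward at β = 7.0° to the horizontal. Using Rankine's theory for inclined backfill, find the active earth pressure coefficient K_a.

0.249

K_a = cos β · (cos β − √(cos²β − cos²φ)) / (cos β + √(cos²β − cos²φ)).
cos β = 0.9925, cos φ = 0.7944, √(cos²β − cos²φ) = 0.5950.
K_a = 0.9925 × (0.9925 − 0.5950)/(0.9925 + 0.5950) = 0.2485.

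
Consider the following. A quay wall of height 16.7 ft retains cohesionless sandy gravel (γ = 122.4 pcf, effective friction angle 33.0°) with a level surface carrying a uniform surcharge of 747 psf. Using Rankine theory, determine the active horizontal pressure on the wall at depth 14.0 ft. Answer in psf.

725 psf

K_a = (1 − sin φ)/(1 + sin φ) = 0.2948.
σ_v = γz + q = 122.4 × 14.0 + 747 = 2461 psf.
σ_h = K_a σ_v = 0.2948 × 2461 = 725.4 psf.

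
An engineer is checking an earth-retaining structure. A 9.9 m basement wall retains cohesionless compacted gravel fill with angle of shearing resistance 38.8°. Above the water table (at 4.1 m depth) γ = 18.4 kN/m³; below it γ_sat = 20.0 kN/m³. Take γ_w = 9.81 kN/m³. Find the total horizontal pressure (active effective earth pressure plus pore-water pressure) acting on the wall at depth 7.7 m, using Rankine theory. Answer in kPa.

61.1 kPa

K_a = (1 − sin φ)/(1 + sin φ) = 0.2296.
γ' = 20.0 − 9.81 = 10.19 kN/m³.
Effective vertical stress at 7.7 m: σ'_v = 18.4×4.1 + 10.19×3.60 = 112.1 kPa.
σ'_h = K_a σ'_v = 0.2296 × 112.1 = 25.74 kPa; u = γ_w × 3.60 = 35.32 kPa.
Total σ_h = 25.74 + 35.32 = 61.05 kPa.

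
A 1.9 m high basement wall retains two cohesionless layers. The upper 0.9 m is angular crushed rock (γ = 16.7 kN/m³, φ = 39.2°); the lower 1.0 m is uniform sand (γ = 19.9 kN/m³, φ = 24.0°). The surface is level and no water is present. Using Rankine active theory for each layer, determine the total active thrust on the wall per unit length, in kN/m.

12.1 kN/m

K_a1 = tan²(45°−39.2°/2) = 0.2255; K_a2 = tan²(45°−24.0°/2) = 0.4217.
Layer 1: σ at base = K_a1 γ₁ h₁ = 3.389 kPa; P₁ = ½×3.389×0.9 = 1.525.
Layer 2: σ_v at top = γ₁h₁ = 15.03; σ_h top = K_a2×15.03 = 6.339; σ_h base = K_a2×(15.03+19.9×1.0) = 14.73.
P₂ = ½(6.339+14.73)×1.0 = 10.53. Total P_a = 1.525+10.53 = 12.06 kN/m.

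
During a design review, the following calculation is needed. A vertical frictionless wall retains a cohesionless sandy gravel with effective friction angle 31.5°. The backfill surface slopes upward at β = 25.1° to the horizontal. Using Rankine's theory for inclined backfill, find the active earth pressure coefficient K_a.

K_a = cos β · (cos β − √(cos²β − cos²φ)) / (cos β + √(cos²β − cos²φ)).
cos β = 0.9056, cos φ = 0.8526, √(cos²β − cos²φ) = 0.3051.
K_a = 0.9056 × (0.9056 − 0.3051)/(0.9056 + 0.3051) = 0.4492.

0.449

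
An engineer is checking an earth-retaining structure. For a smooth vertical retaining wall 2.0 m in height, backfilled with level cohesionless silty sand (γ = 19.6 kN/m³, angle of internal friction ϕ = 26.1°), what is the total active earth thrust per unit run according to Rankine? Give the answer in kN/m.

15.2 kN/m

K_a = tan²(45° − φ/2) = 0.3889.
P_a = ½ K_a γ H² = 0.5 × 0.3889 × 19.6 × 2.0² = 15.25 kN/m.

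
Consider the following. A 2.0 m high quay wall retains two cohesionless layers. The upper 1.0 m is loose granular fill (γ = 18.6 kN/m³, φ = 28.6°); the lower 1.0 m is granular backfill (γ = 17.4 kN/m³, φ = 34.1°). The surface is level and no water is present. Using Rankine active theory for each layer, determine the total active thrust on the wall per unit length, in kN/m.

K_a1 = tan²(45°−28.6°/2) = 0.3525; K_a2 = tan²(45°−34.1°/2) = 0.2815.
Layer 1: σ at base = K_a1 γ₁ h₁ = 6.557 kPa; P₁ = ½×6.557×1.0 = 3.279.
Layer 2: σ_v at top = γ₁h₁ = 18.60; σ_h top = K_a2×18.60 = 5.236; σ_h base = K_a2×(18.60+17.4×1.0) = 10.13.
P₂ = ½(5.236+10.13)×1.0 = 7.686. Total P_a = 3.279+7.686 = 10.96 kN/m.

11.0 kN/m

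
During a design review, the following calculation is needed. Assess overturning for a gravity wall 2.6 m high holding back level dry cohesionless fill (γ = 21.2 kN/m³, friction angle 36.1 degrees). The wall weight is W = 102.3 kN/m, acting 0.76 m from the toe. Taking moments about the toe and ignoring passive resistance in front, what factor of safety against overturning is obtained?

K_a = tan²(45° − 36.1°/2) = 0.2585.
P_a = ½K_aγH² = 0.5×0.2585×21.2×2.6² = 18.52 kN/m, acting at H/3 = 0.8667 m above the base.
Overturning moment M_o = P_a × H/3 = 18.52 × 0.8667 = 16.05.
Resisting moment M_r = W × 0.76 = 102.3 × 0.76 = 77.75.
FS_overturning = M_r/M_o = 77.75/16.05 = 4.843.

4.84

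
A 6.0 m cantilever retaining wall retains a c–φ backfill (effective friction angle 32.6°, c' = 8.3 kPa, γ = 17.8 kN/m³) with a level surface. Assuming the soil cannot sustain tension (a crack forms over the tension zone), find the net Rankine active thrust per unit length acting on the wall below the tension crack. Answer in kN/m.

K_a = 0.2997; √K_a = 0.5475.
Tension-crack depth z_c = 2c/(γ√K_a) = 2×8.3/(17.8×0.5475) = 1.703 m.
σ_a at base = K_a γ H − 2c√K_a = 0.2997×17.8×6.0 − 2×8.3×0.5475 = 22.92 kPa.
P_a = ½ × 22.92 × (H − z_c) = 0.5×22.92×4.297 = 49.25 kN/m.

49.2 kN/m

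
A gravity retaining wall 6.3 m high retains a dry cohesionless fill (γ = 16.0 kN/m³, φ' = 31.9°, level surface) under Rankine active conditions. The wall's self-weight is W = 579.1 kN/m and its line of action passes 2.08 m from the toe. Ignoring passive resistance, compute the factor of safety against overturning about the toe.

K_a = tan²(45° − 31.9°/2) = 0.3085.
P_a = ½K_aγH² = 0.5×0.3085×16.0×6.3² = 97.96 kN/m, acting at H/3 = 2.100 m above the base.
Overturning moment M_o = P_a × H/3 = 97.96 × 2.100 = 205.7.
Resisting moment M_r = W × 2.08 = 579.1 × 2.08 = 1205.
FS_overturning = M_r/M_o = 1205/205.7 = 5.855.

5.86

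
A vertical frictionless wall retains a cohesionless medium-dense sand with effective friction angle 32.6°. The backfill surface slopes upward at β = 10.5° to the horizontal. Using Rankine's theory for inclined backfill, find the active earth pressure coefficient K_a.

0.314

K_a = cos β · (cos β − √(cos²β − cos²φ)) / (cos β + √(cos²β − cos²φ)).
cos β = 0.9833, cos φ = 0.8425, √(cos²β − cos²φ) = 0.5070.
K_a = 0.9833 × (0.9833 − 0.5070)/(0.9833 + 0.5070) = 0.3142.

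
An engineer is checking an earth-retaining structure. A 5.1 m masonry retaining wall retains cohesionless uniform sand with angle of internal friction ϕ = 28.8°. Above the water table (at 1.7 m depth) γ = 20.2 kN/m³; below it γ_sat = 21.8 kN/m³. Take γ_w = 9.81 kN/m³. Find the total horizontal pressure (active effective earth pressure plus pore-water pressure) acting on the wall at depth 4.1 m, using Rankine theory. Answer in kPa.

K_a = (1 − sin φ)/(1 + sin φ) = 0.3498.
γ' = 21.8 − 9.81 = 11.99 kN/m³.
Effective vertical stress at 4.1 m: σ'_v = 20.2×1.7 + 11.99×2.40 = 63.12 kPa.
σ'_h = K_a σ'_v = 0.3498 × 63.12 = 22.07 kPa; u = γ_w × 2.40 = 23.54 kPa.
Total σ_h = 22.07 + 23.54 = 45.62 kPa.

45.6 kPa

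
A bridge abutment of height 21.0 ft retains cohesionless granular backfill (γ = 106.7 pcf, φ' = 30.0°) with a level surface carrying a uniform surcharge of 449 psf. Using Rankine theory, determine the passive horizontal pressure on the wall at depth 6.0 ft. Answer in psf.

K_p = (1 + sin φ)/(1 − sin φ) = 3.000.
σ_v = γz + q = 106.7 × 6.0 + 449 = 1089 psf.
σ_h = K_p σ_v = 3.000 × 1089 = 3268 psf.

3270 psf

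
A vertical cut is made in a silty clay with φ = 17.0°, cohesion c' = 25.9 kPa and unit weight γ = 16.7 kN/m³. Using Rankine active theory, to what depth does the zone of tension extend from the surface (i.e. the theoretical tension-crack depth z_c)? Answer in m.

K_a = tan²(45° − 17.0°/2) = 0.5475; √K_a = 0.7400.
The active pressure is zero where K_a γ z = 2c√K_a, so z_c = 2c/(γ√K_a) = 2×25.9/(16.7×0.7400) = 4.192 m.

4.19 m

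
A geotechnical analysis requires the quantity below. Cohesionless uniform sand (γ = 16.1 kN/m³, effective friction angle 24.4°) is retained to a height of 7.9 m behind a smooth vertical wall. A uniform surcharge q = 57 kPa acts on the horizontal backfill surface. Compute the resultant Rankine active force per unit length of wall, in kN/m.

K_a = tan²(45° − φ/2) = 0.4153.
Soil triangle: ½ K_a γ H² = 0.5×0.4153×16.1×7.9² = 208.7 kN/m.
Surcharge rectangle: K_a q H = 0.4153×57×7.9 = 187.0 kN/m.
Total = 208.7 + 187.0 = 395.7 kN/m.

396 kN/m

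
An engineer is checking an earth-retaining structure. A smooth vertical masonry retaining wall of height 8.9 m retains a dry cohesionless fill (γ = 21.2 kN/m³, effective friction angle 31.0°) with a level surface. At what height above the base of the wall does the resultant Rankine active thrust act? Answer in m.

K_a = 0.3201.
The pressure distribution is triangular, so the resultant acts at H/3 above the base = 8.9/3 = 2.967 m.

2.97 m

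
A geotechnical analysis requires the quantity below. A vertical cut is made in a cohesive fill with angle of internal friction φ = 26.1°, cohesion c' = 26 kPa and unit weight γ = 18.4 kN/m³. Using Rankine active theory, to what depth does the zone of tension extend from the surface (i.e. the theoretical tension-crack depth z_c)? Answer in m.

4.53 m

K_a = tan²(45° − 26.1°/2) = 0.3889; √K_a = 0.6237.
The active pressure is zero where K_a γ z = 2c√K_a, so z_c = 2c/(γ√K_a) = 2×26/(18.4×0.6237) = 4.531 m.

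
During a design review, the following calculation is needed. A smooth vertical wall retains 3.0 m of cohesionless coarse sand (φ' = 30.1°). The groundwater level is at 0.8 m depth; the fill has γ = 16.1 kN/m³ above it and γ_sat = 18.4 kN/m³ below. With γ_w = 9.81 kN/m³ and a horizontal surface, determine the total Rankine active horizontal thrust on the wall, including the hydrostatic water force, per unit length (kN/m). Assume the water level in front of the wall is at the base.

K_a = tan²(45° − φ/2) = 0.3320.
γ' = 18.4 − 9.81 = 8.590 kN/m³. Depth below WT = 2.2 m.
σ'_h at WT = K_a γ d_w = 4.276 kPa; at base = 4.276 + K_a γ' × 2.2 = 10.55 kPa.
P₁ (0–0.8 m) = ½×4.276×0.8 = 1.710. P₂ (0.8–3.0 m) = ½(4.276+10.55)×2.2 = 16.31.
P_w = ½ γ_w h₂² = 0.5×9.81×2.2² = 23.74. Total = 1.710+16.31+23.74 = 41.76 kN/m.

41.8 kN/m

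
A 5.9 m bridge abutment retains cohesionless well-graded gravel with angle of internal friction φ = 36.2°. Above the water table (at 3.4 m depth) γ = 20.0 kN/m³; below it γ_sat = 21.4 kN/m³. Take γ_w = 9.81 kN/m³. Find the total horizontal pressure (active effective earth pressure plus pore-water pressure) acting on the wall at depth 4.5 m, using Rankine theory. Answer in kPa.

31.6 kPa

K_a = (1 − sin φ)/(1 + sin φ) = 0.2574.
γ' = 21.4 − 9.81 = 11.59 kN/m³.
Effective vertical stress at 4.5 m: σ'_v = 20.0×3.4 + 11.59×1.10 = 80.75 kPa.
σ'_h = K_a σ'_v = 0.2574 × 80.75 = 20.78 kPa; u = γ_w × 1.10 = 10.79 kPa.
Total σ_h = 20.78 + 10.79 = 31.57 kPa.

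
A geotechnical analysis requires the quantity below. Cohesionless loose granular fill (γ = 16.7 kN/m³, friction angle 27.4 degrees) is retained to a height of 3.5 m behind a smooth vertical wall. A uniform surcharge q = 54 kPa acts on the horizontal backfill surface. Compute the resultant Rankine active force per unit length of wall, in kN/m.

108 kN/m

K_a = tan²(45° − φ/2) = 0.3697.
Soil triangle: ½ K_a γ H² = 0.5×0.3697×16.7×3.5² = 37.81 kN/m.
Surcharge rectangle: K_a q H = 0.3697×54×3.5 = 69.87 kN/m.
Total = 37.81 + 69.87 = 107.7 kN/m.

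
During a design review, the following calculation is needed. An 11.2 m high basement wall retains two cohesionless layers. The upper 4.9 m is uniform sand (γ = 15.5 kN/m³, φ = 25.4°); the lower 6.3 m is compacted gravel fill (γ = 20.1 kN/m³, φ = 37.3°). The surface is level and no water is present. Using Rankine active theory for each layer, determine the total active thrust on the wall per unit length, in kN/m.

290 kN/m

K_a1 = tan²(45°−25.4°/2) = 0.3996; K_a2 = tan²(45°−37.3°/2) = 0.2453.
Layer 1: σ at base = K_a1 γ₁ h₁ = 30.35 kPa; P₁ = ½×30.35×4.9 = 74.36.
Layer 2: σ_v at top = γ₁h₁ = 75.95; σ_h top = K_a2×75.95 = 18.63; σ_h base = K_a2×(75.95+20.1×6.3) = 49.70.
P₂ = ½(18.63+49.70)×6.3 = 215.3. Total P_a = 74.36+215.3 = 289.6 kN/m.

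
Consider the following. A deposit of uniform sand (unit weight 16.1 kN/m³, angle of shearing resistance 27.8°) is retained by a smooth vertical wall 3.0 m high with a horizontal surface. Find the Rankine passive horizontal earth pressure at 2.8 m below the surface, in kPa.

K_p = (1 + sin φ)/(1 − sin φ) = 2.748.
σ_h = K_p γ z = 2.748 × 16.1 × 2.8 = 123.9 kPa.

124 kPa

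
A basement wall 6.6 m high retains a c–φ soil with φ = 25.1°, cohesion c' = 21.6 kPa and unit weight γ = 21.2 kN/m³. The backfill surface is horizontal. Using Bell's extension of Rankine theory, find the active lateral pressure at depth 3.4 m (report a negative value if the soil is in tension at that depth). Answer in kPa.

K_a = (1 − sin φ)/(1 + sin φ) = 0.4043.
σ_a = K_a γ z − 2c√K_a = 0.4043×21.2×3.4 − 2×21.6×0.6358 = 1.673 kPa.

1.67 kPa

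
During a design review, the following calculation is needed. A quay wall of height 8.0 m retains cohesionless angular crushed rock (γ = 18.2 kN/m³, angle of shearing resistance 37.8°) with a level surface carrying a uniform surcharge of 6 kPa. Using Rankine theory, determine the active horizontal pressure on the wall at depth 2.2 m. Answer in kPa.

K_a = (1 − sin φ)/(1 + sin φ) = 0.2400.
σ_v = γz + q = 18.2 × 2.2 + 6 = 46.04 kPa.
σ_h = K_a σ_v = 0.2400 × 46.04 = 11.05 kPa.

11.0 kPa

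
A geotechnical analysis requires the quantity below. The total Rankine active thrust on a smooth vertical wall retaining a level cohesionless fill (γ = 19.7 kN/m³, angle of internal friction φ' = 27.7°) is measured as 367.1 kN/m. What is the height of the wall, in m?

10.1 m

K_a = 0.3653. P_a = ½ K_a γ H² ⇒ H = √(2P_a/(K_a γ)).
H = √(2×367.1/(0.3653×19.7)) = 10.10 m.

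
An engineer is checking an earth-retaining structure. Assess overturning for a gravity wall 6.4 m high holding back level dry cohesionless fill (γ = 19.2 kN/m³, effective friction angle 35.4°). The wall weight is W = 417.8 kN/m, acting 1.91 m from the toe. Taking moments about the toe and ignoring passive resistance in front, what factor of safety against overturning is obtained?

3.57

K_a = tan²(45° − 35.4°/2) = 0.2664.
P_a = ½K_aγH² = 0.5×0.2664×19.2×6.4² = 104.8 kN/m, acting at H/3 = 2.133 m above the base.
Overturning moment M_o = P_a × H/3 = 104.8 × 2.133 = 223.5.
Resisting moment M_r = W × 1.91 = 417.8 × 1.91 = 798.0.
FS_overturning = M_r/M_o = 798.0/223.5 = 3.571.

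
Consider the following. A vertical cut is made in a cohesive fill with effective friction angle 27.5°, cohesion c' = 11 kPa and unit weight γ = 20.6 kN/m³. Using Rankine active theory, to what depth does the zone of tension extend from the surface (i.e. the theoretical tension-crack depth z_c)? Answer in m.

1.76 m

K_a = tan²(45° − 27.5°/2) = 0.3682; √K_a = 0.6068.
The active pressure is zero where K_a γ z = 2c√K_a, so z_c = 2c/(γ√K_a) = 2×11/(20.6×0.6068) = 1.760 m.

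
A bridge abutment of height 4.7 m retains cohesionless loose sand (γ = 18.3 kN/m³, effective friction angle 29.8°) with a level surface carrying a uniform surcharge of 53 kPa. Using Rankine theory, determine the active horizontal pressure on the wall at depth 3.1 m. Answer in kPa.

36.9 kPa

K_a = (1 − sin φ)/(1 + sin φ) = 0.3360.
σ_v = γz + q = 18.3 × 3.1 + 53 = 109.7 kPa.
σ_h = K_a σ_v = 0.3360 × 109.7 = 36.87 kPa.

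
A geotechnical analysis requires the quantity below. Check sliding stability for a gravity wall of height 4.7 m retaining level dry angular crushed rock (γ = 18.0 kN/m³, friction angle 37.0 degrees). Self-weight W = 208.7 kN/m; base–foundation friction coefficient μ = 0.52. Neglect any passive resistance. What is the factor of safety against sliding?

2.20

K_a = tan²(45° − 37.0°/2) = 0.2486.
P_a = ½K_aγH² = 0.5×0.2486×18.0×4.7² = 49.42 kN/m, acting at H/3 = 1.567 m above the base.
FS_sliding = μW / P_a = 0.52×208.7 / 49.42 = 2.196.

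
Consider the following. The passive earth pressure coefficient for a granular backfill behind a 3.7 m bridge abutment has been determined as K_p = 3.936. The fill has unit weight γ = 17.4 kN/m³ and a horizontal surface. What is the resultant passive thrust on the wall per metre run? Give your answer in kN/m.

469 kN/m

P = ½ K_p γ H² = 0.5 × 3.936 × 17.4 × 3.7² = 468.8 kN/m.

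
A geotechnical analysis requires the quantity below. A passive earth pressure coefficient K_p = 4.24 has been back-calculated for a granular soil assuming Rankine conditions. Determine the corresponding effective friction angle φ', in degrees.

K_p = (1+sin φ)/(1−sin φ) ⇒ sin φ = (K_p − 1)/(K_p + 1) = 0.6183.
φ = arcsin(0.6183) = 38.19°.

38.2°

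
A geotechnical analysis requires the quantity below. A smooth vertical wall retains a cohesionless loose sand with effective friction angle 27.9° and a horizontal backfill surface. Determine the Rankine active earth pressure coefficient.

0.362

K_a = (1 − sin φ)/(1 + sin φ) = (1 − sin 27.9°)/(1 + sin 27.9°) = 0.3625.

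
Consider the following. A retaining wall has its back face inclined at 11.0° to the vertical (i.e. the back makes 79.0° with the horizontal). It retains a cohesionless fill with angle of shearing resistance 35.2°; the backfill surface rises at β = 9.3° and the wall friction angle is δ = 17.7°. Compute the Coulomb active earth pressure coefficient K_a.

0.370

K_a = sin²(α+φ) / [sin²α · sin(α−δ) · (1 + √{sin(φ+δ)sin(φ−β) / (sin(α−δ)sin(α+β))})²].
With α = 79.0°, φ = 35.2°, δ = 17.7°, β = 9.3°: K_a = 0.3703.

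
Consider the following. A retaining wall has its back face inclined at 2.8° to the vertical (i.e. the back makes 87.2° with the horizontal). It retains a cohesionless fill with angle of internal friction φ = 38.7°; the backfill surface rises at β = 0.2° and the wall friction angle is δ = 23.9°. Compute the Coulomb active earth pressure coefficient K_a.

K_a = sin²(α+φ) / [sin²α · sin(α−δ) · (1 + √{sin(φ+δ)sin(φ−β) / (sin(α−δ)sin(α+β))})²].
With α = 87.2°, φ = 38.7°, δ = 23.9°, β = 0.2°: K_a = 0.2306.

0.231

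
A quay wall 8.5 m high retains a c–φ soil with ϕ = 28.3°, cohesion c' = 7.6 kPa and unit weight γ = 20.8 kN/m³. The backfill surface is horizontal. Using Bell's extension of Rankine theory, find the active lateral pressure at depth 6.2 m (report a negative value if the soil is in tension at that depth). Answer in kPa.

36.9 kPa

K_a = (1 − sin φ)/(1 + sin φ) = 0.3568.
σ_a = K_a γ z − 2c√K_a = 0.3568×20.8×6.2 − 2×7.6×0.5973 = 36.93 kPa.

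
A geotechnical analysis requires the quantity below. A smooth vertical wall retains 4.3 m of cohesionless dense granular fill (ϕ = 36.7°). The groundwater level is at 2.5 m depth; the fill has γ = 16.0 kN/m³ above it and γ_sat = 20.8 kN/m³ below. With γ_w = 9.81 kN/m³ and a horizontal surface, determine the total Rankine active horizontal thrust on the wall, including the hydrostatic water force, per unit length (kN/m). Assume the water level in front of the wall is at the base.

51.1 kN/m

K_a = tan²(45° − φ/2) = 0.2519.
γ' = 20.8 − 9.81 = 10.99 kN/m³. Depth below WT = 1.8 m.
σ'_h at WT = K_a γ d_w = 10.07 kPa; at base = 10.07 + K_a γ' × 1.8 = 15.06 kPa.
P₁ (0–2.5 m) = ½×10.07×2.5 = 12.59. P₂ (2.5–4.3 m) = ½(10.07+15.06)×1.8 = 22.62.
P_w = ½ γ_w h₂² = 0.5×9.81×1.8² = 15.89. Total = 12.59+22.62+15.89 = 51.10 kN/m.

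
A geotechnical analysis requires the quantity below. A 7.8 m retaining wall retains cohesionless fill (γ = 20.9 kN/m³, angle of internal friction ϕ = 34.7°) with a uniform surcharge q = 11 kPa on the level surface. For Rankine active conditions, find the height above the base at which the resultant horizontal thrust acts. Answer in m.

2.75 m

K_a = 0.2745.
Triangular part P₁ = ½K_aγH² = 174.5 at H/3 = 2.600 m; rectangular part P₂ = K_a q H = 23.55 at H/2 = 3.900 m.
ȳ = (P₁·2.600 + P₂·3.900)/(P₁+P₂) = 2.755 m.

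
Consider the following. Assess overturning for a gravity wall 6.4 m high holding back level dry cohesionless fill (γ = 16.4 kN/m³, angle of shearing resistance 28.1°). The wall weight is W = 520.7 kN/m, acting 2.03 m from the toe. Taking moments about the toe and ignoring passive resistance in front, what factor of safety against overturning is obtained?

4.10

K_a = tan²(45° − 28.1°/2) = 0.3596.
P_a = ½K_aγH² = 0.5×0.3596×16.4×6.4² = 120.8 kN/m, acting at H/3 = 2.133 m above the base.
Overturning moment M_o = P_a × H/3 = 120.8 × 2.133 = 257.7.
Resisting moment M_r = W × 2.03 = 520.7 × 2.03 = 1057.
FS_overturning = M_r/M_o = 1057/257.7 = 4.102.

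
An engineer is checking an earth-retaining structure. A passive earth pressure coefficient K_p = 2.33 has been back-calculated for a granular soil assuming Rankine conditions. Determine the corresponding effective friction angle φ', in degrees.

K_p = (1+sin φ)/(1−sin φ) ⇒ sin φ = (K_p − 1)/(K_p + 1) = 0.3994.
φ = arcsin(0.3994) = 23.54°.

23.5°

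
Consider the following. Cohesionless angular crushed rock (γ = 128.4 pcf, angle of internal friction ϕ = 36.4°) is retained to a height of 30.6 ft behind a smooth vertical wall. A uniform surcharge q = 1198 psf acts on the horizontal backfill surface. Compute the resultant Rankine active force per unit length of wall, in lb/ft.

24700 lb/ft

K_a = tan²(45° − φ/2) = 0.2552.
Soil triangle: ½ K_a γ H² = 0.5×0.2552×128.4×30.6² = 15340 lb/ft.
Surcharge rectangle: K_a q H = 0.2552×1198×30.6 = 9354 lb/ft.
Total = 15340 + 9354 = 24690 lb/ft.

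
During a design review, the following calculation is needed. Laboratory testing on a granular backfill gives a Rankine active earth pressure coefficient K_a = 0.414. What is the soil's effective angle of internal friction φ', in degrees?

K_a = tan²(45° − φ/2) ⇒ 45° − φ/2 = arctan(√0.414) = 32.76°.
φ = 2(45° − 32.76°) = 24.48°.

24.5°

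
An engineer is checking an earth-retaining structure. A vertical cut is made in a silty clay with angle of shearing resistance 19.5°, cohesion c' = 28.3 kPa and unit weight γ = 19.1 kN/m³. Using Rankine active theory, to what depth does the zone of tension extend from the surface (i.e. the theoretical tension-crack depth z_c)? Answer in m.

4.19 m

K_a = tan²(45° − 19.5°/2) = 0.4995; √K_a = 0.7067.
The active pressure is zero where K_a γ z = 2c√K_a, so z_c = 2c/(γ√K_a) = 2×28.3/(19.1×0.7067) = 4.193 m.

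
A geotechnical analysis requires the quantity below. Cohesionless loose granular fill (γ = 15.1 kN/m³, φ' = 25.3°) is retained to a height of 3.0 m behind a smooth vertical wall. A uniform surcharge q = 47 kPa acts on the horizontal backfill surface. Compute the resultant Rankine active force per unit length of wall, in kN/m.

83.8 kN/m

K_a = tan²(45° − φ/2) = 0.4012.
Soil triangle: ½ K_a γ H² = 0.5×0.4012×15.1×3.0² = 27.26 kN/m.
Surcharge rectangle: K_a q H = 0.4012×47×3.0 = 56.57 kN/m.
Total = 27.26 + 56.57 = 83.83 kN/m.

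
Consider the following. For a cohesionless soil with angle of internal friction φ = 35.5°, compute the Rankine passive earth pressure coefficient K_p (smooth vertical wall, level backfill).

3.77

K_p = (1 + sin φ)/(1 − sin φ) = tan²(45° + 35.5°/2) = 3.770.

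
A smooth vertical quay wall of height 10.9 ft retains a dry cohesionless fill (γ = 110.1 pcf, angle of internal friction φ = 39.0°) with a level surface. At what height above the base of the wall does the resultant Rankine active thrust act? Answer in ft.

3.63 ft

K_a = 0.2275.
The pressure distribution is triangular, so the resultant acts at H/3 above the base = 10.9/3 = 3.633 ft.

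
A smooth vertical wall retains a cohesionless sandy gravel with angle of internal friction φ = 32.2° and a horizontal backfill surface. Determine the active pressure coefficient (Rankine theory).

K_a = tan²(45° − φ/2) = tan²(28.90°) = 0.3047.

0.305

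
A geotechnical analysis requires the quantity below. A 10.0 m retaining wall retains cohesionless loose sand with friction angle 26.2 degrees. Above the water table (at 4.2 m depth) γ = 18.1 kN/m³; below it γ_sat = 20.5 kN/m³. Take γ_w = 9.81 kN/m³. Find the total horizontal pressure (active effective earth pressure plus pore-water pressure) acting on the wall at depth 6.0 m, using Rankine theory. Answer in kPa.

54.6 kPa

K_a = (1 − sin φ)/(1 + sin φ) = 0.3874.
γ' = 20.5 − 9.81 = 10.69 kN/m³.
Effective vertical stress at 6.0 m: σ'_v = 18.1×4.2 + 10.69×1.80 = 95.26 kPa.
σ'_h = K_a σ'_v = 0.3874 × 95.26 = 36.91 kPa; u = γ_w × 1.80 = 17.66 kPa.
Total σ_h = 36.91 + 17.66 = 54.57 kPa.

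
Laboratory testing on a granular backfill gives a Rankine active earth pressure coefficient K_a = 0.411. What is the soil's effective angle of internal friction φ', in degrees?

K_a = tan²(45° − φ/2) ⇒ 45° − φ/2 = arctan(√0.411) = 32.66°.
φ = 2(45° − 32.66°) = 24.67°.

24.7°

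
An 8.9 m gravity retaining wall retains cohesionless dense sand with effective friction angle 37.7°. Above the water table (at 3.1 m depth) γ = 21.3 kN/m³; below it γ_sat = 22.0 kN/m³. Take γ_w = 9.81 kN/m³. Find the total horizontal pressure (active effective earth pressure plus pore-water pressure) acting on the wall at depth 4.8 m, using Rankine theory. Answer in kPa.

37.6 kPa

K_a = (1 − sin φ)/(1 + sin φ) = 0.2411.
γ' = 22.0 − 9.81 = 12.19 kN/m³.
Effective vertical stress at 4.8 m: σ'_v = 21.3×3.1 + 12.19×1.70 = 86.75 kPa.
σ'_h = K_a σ'_v = 0.2411 × 86.75 = 20.91 kPa; u = γ_w × 1.70 = 16.68 kPa.
Total σ_h = 20.91 + 16.68 = 37.59 kPa.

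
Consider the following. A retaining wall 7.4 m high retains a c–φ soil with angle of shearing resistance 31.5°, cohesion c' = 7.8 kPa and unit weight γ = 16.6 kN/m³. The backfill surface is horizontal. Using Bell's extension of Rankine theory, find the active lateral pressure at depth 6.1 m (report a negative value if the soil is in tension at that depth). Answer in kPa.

K_a = (1 − sin φ)/(1 + sin φ) = 0.3136.
σ_a = K_a γ z − 2c√K_a = 0.3136×16.6×6.1 − 2×7.8×0.5600 = 23.02 kPa.

23.0 kPa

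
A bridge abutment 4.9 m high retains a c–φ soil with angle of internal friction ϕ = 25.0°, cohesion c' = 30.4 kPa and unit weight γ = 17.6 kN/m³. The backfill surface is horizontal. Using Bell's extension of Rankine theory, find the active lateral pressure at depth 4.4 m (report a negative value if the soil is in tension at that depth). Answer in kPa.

K_a = (1 − sin φ)/(1 + sin φ) = 0.4059.
σ_a = K_a γ z − 2c√K_a = 0.4059×17.6×4.4 − 2×30.4×0.6371 = -7.304 kPa.

-7.30 kPa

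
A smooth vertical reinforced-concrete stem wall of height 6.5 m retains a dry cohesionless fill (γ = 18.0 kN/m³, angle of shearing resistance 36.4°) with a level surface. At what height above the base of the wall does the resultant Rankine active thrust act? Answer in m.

2.17 m

K_a = 0.2552.
The pressure distribution is triangular, so the resultant acts at H/3 above the base = 6.5/3 = 2.167 m.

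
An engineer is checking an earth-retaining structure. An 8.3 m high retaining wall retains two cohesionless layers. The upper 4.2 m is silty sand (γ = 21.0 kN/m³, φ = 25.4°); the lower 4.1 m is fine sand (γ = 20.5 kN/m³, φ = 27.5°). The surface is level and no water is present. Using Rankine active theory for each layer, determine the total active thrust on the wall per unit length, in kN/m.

K_a1 = tan²(45°−25.4°/2) = 0.3996; K_a2 = tan²(45°−27.5°/2) = 0.3682.
Layer 1: σ at base = K_a1 γ₁ h₁ = 35.25 kPa; P₁ = ½×35.25×4.2 = 74.02.
Layer 2: σ_v at top = γ₁h₁ = 88.20; σ_h top = K_a2×88.20 = 32.48; σ_h base = K_a2×(88.20+20.5×4.1) = 63.43.
P₂ = ½(32.48+63.43)×4.1 = 196.6. Total P_a = 74.02+196.6 = 270.6 kN/m.

271 kN/m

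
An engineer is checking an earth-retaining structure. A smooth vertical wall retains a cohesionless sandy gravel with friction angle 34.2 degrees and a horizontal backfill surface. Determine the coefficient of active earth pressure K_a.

0.280

K_a = (1 − sin φ)/(1 + sin φ) = (1 − sin 34.2°)/(1 + sin 34.2°) = 0.2803.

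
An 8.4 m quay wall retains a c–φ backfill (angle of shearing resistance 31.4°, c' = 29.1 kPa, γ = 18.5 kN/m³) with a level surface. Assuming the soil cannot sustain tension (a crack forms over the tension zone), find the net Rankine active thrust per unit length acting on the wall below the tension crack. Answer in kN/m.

K_a = 0.3149; √K_a = 0.5612.
Tension-crack depth z_c = 2c/(γ√K_a) = 2×29.1/(18.5×0.5612) = 5.606 m.
σ_a at base = K_a γ H − 2c√K_a = 0.3149×18.5×8.4 − 2×29.1×0.5612 = 16.28 kPa.
P_a = ½ × 16.28 × (H − z_c) = 0.5×16.28×2.794 = 22.74 kN/m.

22.7 kN/m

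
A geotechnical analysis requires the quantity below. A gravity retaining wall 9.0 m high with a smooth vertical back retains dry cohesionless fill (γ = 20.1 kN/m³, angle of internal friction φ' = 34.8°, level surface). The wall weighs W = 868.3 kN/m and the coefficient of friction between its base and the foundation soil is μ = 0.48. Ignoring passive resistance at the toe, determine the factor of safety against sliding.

1.87

K_a = tan²(45° − 34.8°/2) = 0.2733.
P_a = ½K_aγH² = 0.5×0.2733×20.1×9.0² = 222.5 kN/m, acting at H/3 = 3.000 m above the base.
FS_sliding = μW / P_a = 0.48×868.3 / 222.5 = 1.873.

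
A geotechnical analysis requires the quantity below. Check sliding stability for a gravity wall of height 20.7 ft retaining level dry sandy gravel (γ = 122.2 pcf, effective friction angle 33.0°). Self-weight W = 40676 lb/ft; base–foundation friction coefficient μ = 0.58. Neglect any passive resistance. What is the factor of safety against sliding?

K_a = tan²(45° − 33.0°/2) = 0.2948.
P_a = ½K_aγH² = 0.5×0.2948×122.2×20.7² = 7718 lb/ft, acting at H/3 = 6.900 ft above the base.
FS_sliding = μW / P_a = 0.58×40676 / 7718 = 3.057.

3.06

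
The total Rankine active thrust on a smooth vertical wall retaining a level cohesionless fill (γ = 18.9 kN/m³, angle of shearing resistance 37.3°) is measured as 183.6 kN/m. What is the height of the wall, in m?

K_a = 0.2453. P_a = ½ K_a γ H² ⇒ H = √(2P_a/(K_a γ)).
H = √(2×183.6/(0.2453×18.9)) = 8.899 m.

8.90 m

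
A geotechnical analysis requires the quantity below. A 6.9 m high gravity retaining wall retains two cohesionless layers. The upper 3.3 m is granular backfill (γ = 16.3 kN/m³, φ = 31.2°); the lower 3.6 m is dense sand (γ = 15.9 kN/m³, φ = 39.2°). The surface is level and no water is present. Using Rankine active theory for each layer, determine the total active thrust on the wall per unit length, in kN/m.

95.1 kN/m

K_a1 = tan²(45°−31.2°/2) = 0.3175; K_a2 = tan²(45°−39.2°/2) = 0.2255.
Layer 1: σ at base = K_a1 γ₁ h₁ = 17.08 kPa; P₁ = ½×17.08×3.3 = 28.18.
Layer 2: σ_v at top = γ₁h₁ = 53.79; σ_h top = K_a2×53.79 = 12.13; σ_h base = K_a2×(53.79+15.9×3.6) = 25.03.
P₂ = ½(12.13+25.03)×3.6 = 66.89. Total P_a = 28.18+66.89 = 95.07 kN/m.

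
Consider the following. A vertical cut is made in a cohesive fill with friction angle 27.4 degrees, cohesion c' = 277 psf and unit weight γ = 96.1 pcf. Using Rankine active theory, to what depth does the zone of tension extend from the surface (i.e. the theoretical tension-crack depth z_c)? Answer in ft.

K_a = tan²(45° − 27.4°/2) = 0.3697; √K_a = 0.6080.
The active pressure is zero where K_a γ z = 2c√K_a, so z_c = 2c/(γ√K_a) = 2×277/(96.1×0.6080) = 9.481 ft.

9.48 ft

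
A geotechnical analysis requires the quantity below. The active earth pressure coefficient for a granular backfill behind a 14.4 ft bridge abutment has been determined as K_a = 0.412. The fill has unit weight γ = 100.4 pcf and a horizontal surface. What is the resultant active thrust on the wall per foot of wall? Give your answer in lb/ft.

4290 lb/ft

P = ½ K_a γ H² = 0.5 × 0.412 × 100.4 × 14.4² = 4289 lb/ft.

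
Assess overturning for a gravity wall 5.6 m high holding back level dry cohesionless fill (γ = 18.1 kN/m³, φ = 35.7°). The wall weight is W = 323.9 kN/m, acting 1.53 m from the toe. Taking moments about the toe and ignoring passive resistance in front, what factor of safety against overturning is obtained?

K_a = tan²(45° − 35.7°/2) = 0.2630.
P_a = ½K_aγH² = 0.5×0.2630×18.1×5.6² = 74.64 kN/m, acting at H/3 = 1.867 m above the base.
Overturning moment M_o = P_a × H/3 = 74.64 × 1.867 = 139.3.
Resisting moment M_r = W × 1.53 = 323.9 × 1.53 = 495.6.
FS_overturning = M_r/M_o = 495.6/139.3 = 3.557.

3.56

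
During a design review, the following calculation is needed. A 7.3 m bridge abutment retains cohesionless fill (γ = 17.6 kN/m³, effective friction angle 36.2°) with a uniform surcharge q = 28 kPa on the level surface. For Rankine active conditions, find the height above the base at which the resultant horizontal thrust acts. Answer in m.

2.80 m

K_a = 0.2574.
Triangular part P₁ = ½K_aγH² = 120.7 at H/3 = 2.433 m; rectangular part P₂ = K_a q H = 52.61 at H/2 = 3.650 m.
ȳ = (P₁·2.433 + P₂·3.650)/(P₁+P₂) = 2.803 m.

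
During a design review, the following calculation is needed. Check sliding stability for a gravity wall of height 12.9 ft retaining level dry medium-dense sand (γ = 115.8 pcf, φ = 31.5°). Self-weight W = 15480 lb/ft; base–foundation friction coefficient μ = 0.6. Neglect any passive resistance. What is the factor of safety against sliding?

3.07

K_a = tan²(45° − 31.5°/2) = 0.3136.
P_a = ½K_aγH² = 0.5×0.3136×115.8×12.9² = 3022 lb/ft, acting at H/3 = 4.300 ft above the base.
FS_sliding = μW / P_a = 0.6×15480 / 3022 = 3.074.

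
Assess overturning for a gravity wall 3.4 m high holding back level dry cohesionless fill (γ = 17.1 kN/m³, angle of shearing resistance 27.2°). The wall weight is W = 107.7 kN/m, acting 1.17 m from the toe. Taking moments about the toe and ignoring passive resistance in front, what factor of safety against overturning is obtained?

K_a = tan²(45° − 27.2°/2) = 0.3726.
P_a = ½K_aγH² = 0.5×0.3726×17.1×3.4² = 36.83 kN/m, acting at H/3 = 1.133 m above the base.
Overturning moment M_o = P_a × H/3 = 36.83 × 1.133 = 41.74.
Resisting moment M_r = W × 1.17 = 107.7 × 1.17 = 126.0.
FS_overturning = M_r/M_o = 126.0/41.74 = 3.019.

3.02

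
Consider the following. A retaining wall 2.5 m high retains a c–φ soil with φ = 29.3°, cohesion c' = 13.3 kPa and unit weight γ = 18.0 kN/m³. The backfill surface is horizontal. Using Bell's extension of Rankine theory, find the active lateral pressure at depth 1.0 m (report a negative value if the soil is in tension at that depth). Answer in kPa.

-9.40 kPa

K_a = (1 − sin φ)/(1 + sin φ) = 0.3428.
σ_a = K_a γ z − 2c√K_a = 0.3428×18.0×1.0 − 2×13.3×0.5855 = -9.404 kPa.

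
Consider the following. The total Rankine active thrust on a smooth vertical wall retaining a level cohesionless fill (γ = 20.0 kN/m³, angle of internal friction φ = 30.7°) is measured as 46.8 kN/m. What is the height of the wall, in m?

K_a = 0.3240. P_a = ½ K_a γ H² ⇒ H = √(2P_a/(K_a γ)).
H = √(2×46.8/(0.3240×20.0)) = 3.800 m.

3.80 m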